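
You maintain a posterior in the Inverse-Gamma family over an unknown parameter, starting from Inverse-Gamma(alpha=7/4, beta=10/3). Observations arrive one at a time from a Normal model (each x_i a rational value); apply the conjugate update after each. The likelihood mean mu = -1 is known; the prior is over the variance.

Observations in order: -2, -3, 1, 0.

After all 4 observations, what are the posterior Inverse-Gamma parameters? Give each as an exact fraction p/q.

alpha=15/4, beta=25/3

obs 1: x=-2 → posterior Inverse-Gamma(9/4, 23/6)
obs 2: x=-3 → posterior Inverse-Gamma(11/4, 35/6)
obs 3: x=1 → posterior Inverse-Gamma(13/4, 47/6)
obs 4: x=0 → posterior Inverse-Gamma(15/4, 25/3)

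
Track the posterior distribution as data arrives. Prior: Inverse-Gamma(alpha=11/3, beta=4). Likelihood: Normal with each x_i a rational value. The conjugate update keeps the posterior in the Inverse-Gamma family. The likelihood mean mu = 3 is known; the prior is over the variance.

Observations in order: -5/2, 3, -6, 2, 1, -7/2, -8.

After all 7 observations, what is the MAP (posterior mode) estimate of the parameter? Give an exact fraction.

1725/98

obs 1: x=-5/2 → posterior Inverse-Gamma(25/6, 153/8)
obs 2: x=3 → posterior Inverse-Gamma(14/3, 153/8)
obs 3: x=-6 → posterior Inverse-Gamma(31/6, 477/8)
obs 4: x=2 → posterior Inverse-Gamma(17/3, 481/8)
obs 5: x=1 → posterior Inverse-Gamma(37/6, 497/8)
obs 6: x=-7/2 → posterior Inverse-Gamma(20/3, 333/4)
obs 7: x=-8 → posterior Inverse-Gamma(43/6, 575/4)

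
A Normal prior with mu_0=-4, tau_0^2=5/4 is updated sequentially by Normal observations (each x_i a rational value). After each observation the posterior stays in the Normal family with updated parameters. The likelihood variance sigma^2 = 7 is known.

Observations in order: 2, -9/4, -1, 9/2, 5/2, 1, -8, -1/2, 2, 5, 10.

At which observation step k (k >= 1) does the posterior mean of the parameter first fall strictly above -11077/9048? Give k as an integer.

obs 1: x=2 → posterior Normal(-34/11, 35/33)
obs 2: x=-9/4 → posterior Normal(-453/152, 35/38)
obs 3: x=-1 → posterior Normal(-11/4, 35/43)
obs 4: x=9/2 → posterior Normal(-383/192, 35/48)
obs 5: x=5/2 → posterior Normal(-333/212, 35/53)
obs 6: x=1 → posterior Normal(-313/232, 35/58)
obs 7: x=-8 → posterior Normal(-473/252, 5/9)
obs 8: x=-1/2 → posterior Normal(-483/272, 35/68)
obs 9: x=2 → posterior Normal(-443/292, 35/73)
obs 10: x=5 → posterior Normal(-343/312, 35/78)
obs 11: x=10 → posterior Normal(-143/332, 35/83)

k = 10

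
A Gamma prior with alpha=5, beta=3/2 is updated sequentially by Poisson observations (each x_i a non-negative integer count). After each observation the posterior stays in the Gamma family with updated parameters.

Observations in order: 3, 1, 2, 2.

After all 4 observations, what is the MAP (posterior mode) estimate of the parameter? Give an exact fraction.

24/11

obs 1: x=3 → posterior Gamma(8, 5/2)
obs 2: x=1 → posterior Gamma(9, 7/2)
obs 3: x=2 → posterior Gamma(11, 9/2)
obs 4: x=2 → posterior Gamma(13, 11/2)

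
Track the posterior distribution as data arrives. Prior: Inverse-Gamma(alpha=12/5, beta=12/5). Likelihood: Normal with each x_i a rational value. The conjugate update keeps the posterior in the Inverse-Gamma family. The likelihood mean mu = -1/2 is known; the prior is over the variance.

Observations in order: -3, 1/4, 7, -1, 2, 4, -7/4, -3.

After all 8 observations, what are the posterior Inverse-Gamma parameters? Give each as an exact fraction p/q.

obs 1: x=-3 → posterior Inverse-Gamma(29/10, 221/40)
obs 2: x=1/4 → posterior Inverse-Gamma(17/5, 929/160)
obs 3: x=7 → posterior Inverse-Gamma(39/10, 5429/160)
obs 4: x=-1 → posterior Inverse-Gamma(22/5, 5449/160)
obs 5: x=2 → posterior Inverse-Gamma(49/10, 5949/160)
obs 6: x=4 → posterior Inverse-Gamma(27/5, 7569/160)
obs 7: x=-7/4 → posterior Inverse-Gamma(59/10, 3847/80)
obs 8: x=-3 → posterior Inverse-Gamma(32/5, 4097/80)

alpha=32/5, beta=4097/80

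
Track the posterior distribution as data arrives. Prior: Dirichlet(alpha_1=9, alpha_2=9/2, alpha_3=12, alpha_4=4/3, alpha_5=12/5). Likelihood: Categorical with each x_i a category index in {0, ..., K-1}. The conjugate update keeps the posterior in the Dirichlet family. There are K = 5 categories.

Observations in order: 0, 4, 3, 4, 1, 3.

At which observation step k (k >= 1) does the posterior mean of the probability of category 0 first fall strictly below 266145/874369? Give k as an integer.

obs 1: x=0 → posterior Dirichlet(10, 9/2, 12, 4/3, 12/5)
obs 2: x=4 → posterior Dirichlet(10, 9/2, 12, 4/3, 17/5)
obs 3: x=3 → posterior Dirichlet(10, 9/2, 12, 7/3, 17/5)
obs 4: x=4 → posterior Dirichlet(10, 9/2, 12, 7/3, 22/5)
obs 5: x=1 → posterior Dirichlet(10, 11/2, 12, 7/3, 22/5)
obs 6: x=3 → posterior Dirichlet(10, 11/2, 12, 10/3, 22/5)

k = 4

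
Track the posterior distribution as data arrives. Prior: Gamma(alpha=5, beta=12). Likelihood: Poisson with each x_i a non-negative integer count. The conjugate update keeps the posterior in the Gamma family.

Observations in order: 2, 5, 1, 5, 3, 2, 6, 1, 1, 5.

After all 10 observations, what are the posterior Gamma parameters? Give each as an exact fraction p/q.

alpha=36, beta=22

obs 1: x=2 → posterior Gamma(7, 13)
obs 2: x=5 → posterior Gamma(12, 14)
obs 3: x=1 → posterior Gamma(13, 15)
obs 4: x=5 → posterior Gamma(18, 16)
obs 5: x=3 → posterior Gamma(21, 17)
obs 6: x=2 → posterior Gamma(23, 18)
obs 7: x=6 → posterior Gamma(29, 19)
obs 8: x=1 → posterior Gamma(30, 20)
obs 9: x=1 → posterior Gamma(31, 21)
obs 10: x=5 → posterior Gamma(36, 22)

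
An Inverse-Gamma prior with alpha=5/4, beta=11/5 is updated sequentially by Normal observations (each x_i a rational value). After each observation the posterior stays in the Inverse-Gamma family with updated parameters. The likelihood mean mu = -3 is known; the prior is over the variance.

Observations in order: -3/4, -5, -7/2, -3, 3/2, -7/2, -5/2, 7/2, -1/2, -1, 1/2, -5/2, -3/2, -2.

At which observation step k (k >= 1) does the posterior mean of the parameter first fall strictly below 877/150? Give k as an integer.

k = 2

obs 1: x=-3/4 → posterior Inverse-Gamma(7/4, 757/160)
obs 2: x=-5 → posterior Inverse-Gamma(9/4, 1077/160)
obs 3: x=-7/2 → posterior Inverse-Gamma(11/4, 1097/160)
obs 4: x=-3 → posterior Inverse-Gamma(13/4, 1097/160)
obs 5: x=3/2 → posterior Inverse-Gamma(15/4, 2717/160)
obs 6: x=-7/2 → posterior Inverse-Gamma(17/4, 2737/160)
obs 7: x=-5/2 → posterior Inverse-Gamma(19/4, 2757/160)
obs 8: x=7/2 → posterior Inverse-Gamma(21/4, 6137/160)
obs 9: x=-1/2 → posterior Inverse-Gamma(23/4, 6637/160)
obs 10: x=-1 → posterior Inverse-Gamma(25/4, 6957/160)
obs 11: x=1/2 → posterior Inverse-Gamma(27/4, 7937/160)
obs 12: x=-5/2 → posterior Inverse-Gamma(29/4, 7957/160)
obs 13: x=-3/2 → posterior Inverse-Gamma(31/4, 8137/160)
obs 14: x=-2 → posterior Inverse-Gamma(33/4, 8217/160)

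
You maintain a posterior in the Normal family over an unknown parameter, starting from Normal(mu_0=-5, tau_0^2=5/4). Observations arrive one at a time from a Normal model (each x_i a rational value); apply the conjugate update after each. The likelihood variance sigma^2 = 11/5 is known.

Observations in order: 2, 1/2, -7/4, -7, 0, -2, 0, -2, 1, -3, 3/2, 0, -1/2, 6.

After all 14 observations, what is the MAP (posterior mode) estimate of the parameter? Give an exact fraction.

obs 1: x=2 → posterior Normal(-170/69, 55/69)
obs 2: x=1/2 → posterior Normal(-315/188, 55/94)
obs 3: x=-7/4 → posterior Normal(-115/68, 55/119)
obs 4: x=-7 → posterior Normal(-1505/576, 55/144)
obs 5: x=0 → posterior Normal(-1505/676, 55/169)
obs 6: x=-2 → posterior Normal(-1705/776, 55/194)
obs 7: x=0 → posterior Normal(-1705/876, 55/219)
obs 8: x=-2 → posterior Normal(-1905/976, 55/244)
obs 9: x=1 → posterior Normal(-1805/1076, 55/269)
obs 10: x=-3 → posterior Normal(-2105/1176, 55/294)
obs 11: x=3/2 → posterior Normal(-1955/1276, 5/29)
obs 12: x=0 → posterior Normal(-1955/1376, 55/344)
obs 13: x=-1/2 → posterior Normal(-2005/1476, 55/369)
obs 14: x=6 → posterior Normal(-1405/1576, 55/394)

-1405/1576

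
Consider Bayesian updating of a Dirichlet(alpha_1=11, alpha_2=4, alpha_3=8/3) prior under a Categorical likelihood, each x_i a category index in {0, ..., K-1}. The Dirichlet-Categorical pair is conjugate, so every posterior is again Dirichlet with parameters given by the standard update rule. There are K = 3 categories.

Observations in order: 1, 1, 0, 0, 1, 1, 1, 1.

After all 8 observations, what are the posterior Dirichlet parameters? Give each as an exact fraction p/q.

alpha_1=13, alpha_2=10, alpha_3=8/3

obs 1: x=1 → posterior Dirichlet(11, 5, 8/3)
obs 2: x=1 → posterior Dirichlet(11, 6, 8/3)
obs 3: x=0 → posterior Dirichlet(12, 6, 8/3)
obs 4: x=0 → posterior Dirichlet(13, 6, 8/3)
obs 5: x=1 → posterior Dirichlet(13, 7, 8/3)
obs 6: x=1 → posterior Dirichlet(13, 8, 8/3)
obs 7: x=1 → posterior Dirichlet(13, 9, 8/3)
obs 8: x=1 → posterior Dirichlet(13, 10, 8/3)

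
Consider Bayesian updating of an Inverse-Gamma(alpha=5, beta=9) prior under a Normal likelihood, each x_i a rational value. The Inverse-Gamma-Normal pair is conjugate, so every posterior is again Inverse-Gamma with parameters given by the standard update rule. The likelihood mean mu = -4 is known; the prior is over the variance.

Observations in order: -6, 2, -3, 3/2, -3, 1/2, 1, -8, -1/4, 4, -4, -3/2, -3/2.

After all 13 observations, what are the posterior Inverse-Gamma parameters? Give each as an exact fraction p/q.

obs 1: x=-6 → posterior Inverse-Gamma(11/2, 11)
obs 2: x=2 → posterior Inverse-Gamma(6, 29)
obs 3: x=-3 → posterior Inverse-Gamma(13/2, 59/2)
obs 4: x=3/2 → posterior Inverse-Gamma(7, 357/8)
obs 5: x=-3 → posterior Inverse-Gamma(15/2, 361/8)
obs 6: x=1/2 → posterior Inverse-Gamma(8, 221/4)
obs 7: x=1 → posterior Inverse-Gamma(17/2, 271/4)
obs 8: x=-8 → posterior Inverse-Gamma(9, 303/4)
obs 9: x=-1/4 → posterior Inverse-Gamma(19/2, 2649/32)
obs 10: x=4 → posterior Inverse-Gamma(10, 3673/32)
obs 11: x=-4 → posterior Inverse-Gamma(21/2, 3673/32)
obs 12: x=-3/2 → posterior Inverse-Gamma(11, 3773/32)
obs 13: x=-3/2 → posterior Inverse-Gamma(23/2, 3873/32)

alpha=23/2, beta=3873/32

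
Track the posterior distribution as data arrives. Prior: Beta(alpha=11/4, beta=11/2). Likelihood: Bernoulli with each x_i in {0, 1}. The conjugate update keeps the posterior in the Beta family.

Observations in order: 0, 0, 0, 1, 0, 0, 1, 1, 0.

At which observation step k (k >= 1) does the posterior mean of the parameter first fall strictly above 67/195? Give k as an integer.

obs 1: x=0 → posterior Beta(11/4, 13/2)
obs 2: x=0 → posterior Beta(11/4, 15/2)
obs 3: x=0 → posterior Beta(11/4, 17/2)
obs 4: x=1 → posterior Beta(15/4, 17/2)
obs 5: x=0 → posterior Beta(15/4, 19/2)
obs 6: x=0 → posterior Beta(15/4, 21/2)
obs 7: x=1 → posterior Beta(19/4, 21/2)
obs 8: x=1 → posterior Beta(23/4, 21/2)
obs 9: x=0 → posterior Beta(23/4, 23/2)

k = 8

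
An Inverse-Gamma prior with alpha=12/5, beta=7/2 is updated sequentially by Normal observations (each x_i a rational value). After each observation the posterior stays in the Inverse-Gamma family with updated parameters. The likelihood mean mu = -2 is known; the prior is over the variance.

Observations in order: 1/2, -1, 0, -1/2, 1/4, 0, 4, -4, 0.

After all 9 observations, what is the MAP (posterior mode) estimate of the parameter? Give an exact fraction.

obs 1: x=1/2 → posterior Inverse-Gamma(29/10, 53/8)
obs 2: x=-1 → posterior Inverse-Gamma(17/5, 57/8)
obs 3: x=0 → posterior Inverse-Gamma(39/10, 73/8)
obs 4: x=-1/2 → posterior Inverse-Gamma(22/5, 41/4)
obs 5: x=1/4 → posterior Inverse-Gamma(49/10, 409/32)
obs 6: x=0 → posterior Inverse-Gamma(27/5, 473/32)
obs 7: x=4 → posterior Inverse-Gamma(59/10, 1049/32)
obs 8: x=-4 → posterior Inverse-Gamma(32/5, 1113/32)
obs 9: x=0 → posterior Inverse-Gamma(69/10, 1177/32)

5885/1264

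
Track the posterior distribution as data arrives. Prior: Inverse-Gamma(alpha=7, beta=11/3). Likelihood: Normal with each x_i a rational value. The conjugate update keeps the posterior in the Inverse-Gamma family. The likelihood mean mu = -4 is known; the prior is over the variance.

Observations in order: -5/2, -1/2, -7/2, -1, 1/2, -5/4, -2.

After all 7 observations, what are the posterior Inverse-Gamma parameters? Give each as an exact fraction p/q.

obs 1: x=-5/2 → posterior Inverse-Gamma(15/2, 115/24)
obs 2: x=-1/2 → posterior Inverse-Gamma(8, 131/12)
obs 3: x=-7/2 → posterior Inverse-Gamma(17/2, 265/24)
obs 4: x=-1 → posterior Inverse-Gamma(9, 373/24)
obs 5: x=1/2 → posterior Inverse-Gamma(19/2, 77/3)
obs 6: x=-5/4 → posterior Inverse-Gamma(10, 2827/96)
obs 7: x=-2 → posterior Inverse-Gamma(21/2, 3019/96)

alpha=21/2, beta=3019/96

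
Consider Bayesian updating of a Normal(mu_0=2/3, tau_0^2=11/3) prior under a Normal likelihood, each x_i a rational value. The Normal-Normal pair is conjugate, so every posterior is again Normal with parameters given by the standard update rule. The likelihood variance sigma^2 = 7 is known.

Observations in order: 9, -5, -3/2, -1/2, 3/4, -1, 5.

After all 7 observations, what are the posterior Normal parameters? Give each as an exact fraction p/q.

obs 1: x=9 → posterior Normal(113/32, 77/32)
obs 2: x=-5 → posterior Normal(58/43, 77/43)
obs 3: x=-3/2 → posterior Normal(83/108, 77/54)
obs 4: x=-1/2 → posterior Normal(36/65, 77/65)
obs 5: x=3/4 → posterior Normal(177/304, 77/76)
obs 6: x=-1 → posterior Normal(133/348, 77/87)
obs 7: x=5 → posterior Normal(353/392, 11/14)

mu_0=353/392, tau_0^2=11/14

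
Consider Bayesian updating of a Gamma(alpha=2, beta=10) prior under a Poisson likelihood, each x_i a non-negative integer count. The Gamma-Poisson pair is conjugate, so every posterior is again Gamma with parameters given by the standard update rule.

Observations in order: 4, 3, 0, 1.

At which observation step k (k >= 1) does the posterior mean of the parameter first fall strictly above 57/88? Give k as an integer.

obs 1: x=4 → posterior Gamma(6, 11)
obs 2: x=3 → posterior Gamma(9, 12)
obs 3: x=0 → posterior Gamma(9, 13)
obs 4: x=1 → posterior Gamma(10, 14)

k = 2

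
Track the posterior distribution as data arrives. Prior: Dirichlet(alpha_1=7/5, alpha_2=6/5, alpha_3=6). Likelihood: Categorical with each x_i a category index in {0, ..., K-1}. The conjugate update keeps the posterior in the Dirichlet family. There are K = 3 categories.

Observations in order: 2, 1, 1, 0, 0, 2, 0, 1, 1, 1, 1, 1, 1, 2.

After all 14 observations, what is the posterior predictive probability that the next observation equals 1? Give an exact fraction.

obs 1: x=2 → posterior Dirichlet(7/5, 6/5, 7)
obs 2: x=1 → posterior Dirichlet(7/5, 11/5, 7)
obs 3: x=1 → posterior Dirichlet(7/5, 16/5, 7)
obs 4: x=0 → posterior Dirichlet(12/5, 16/5, 7)
obs 5: x=0 → posterior Dirichlet(17/5, 16/5, 7)
obs 6: x=2 → posterior Dirichlet(17/5, 16/5, 8)
obs 7: x=0 → posterior Dirichlet(22/5, 16/5, 8)
obs 8: x=1 → posterior Dirichlet(22/5, 21/5, 8)
obs 9: x=1 → posterior Dirichlet(22/5, 26/5, 8)
obs 10: x=1 → posterior Dirichlet(22/5, 31/5, 8)
obs 11: x=1 → posterior Dirichlet(22/5, 36/5, 8)
obs 12: x=1 → posterior Dirichlet(22/5, 41/5, 8)
obs 13: x=1 → posterior Dirichlet(22/5, 46/5, 8)
obs 14: x=2 → posterior Dirichlet(22/5, 46/5, 9)

46/113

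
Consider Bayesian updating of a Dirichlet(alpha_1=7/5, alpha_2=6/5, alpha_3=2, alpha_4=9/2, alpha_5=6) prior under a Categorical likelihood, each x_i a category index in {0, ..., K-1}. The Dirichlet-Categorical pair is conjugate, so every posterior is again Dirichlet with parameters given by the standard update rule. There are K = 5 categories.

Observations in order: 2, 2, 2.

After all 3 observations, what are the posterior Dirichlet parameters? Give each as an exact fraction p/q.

alpha_1=7/5, alpha_2=6/5, alpha_3=5, alpha_4=9/2, alpha_5=6

obs 1: x=2 → posterior Dirichlet(7/5, 6/5, 3, 9/2, 6)
obs 2: x=2 → posterior Dirichlet(7/5, 6/5, 4, 9/2, 6)
obs 3: x=2 → posterior Dirichlet(7/5, 6/5, 5, 9/2, 6)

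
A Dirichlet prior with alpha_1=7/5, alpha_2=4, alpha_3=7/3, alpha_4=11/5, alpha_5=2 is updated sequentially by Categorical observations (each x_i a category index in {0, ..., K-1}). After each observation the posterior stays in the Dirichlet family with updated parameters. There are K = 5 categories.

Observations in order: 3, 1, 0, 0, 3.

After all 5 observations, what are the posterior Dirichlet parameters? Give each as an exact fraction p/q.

alpha_1=17/5, alpha_2=5, alpha_3=7/3, alpha_4=21/5, alpha_5=2

obs 1: x=3 → posterior Dirichlet(7/5, 4, 7/3, 16/5, 2)
obs 2: x=1 → posterior Dirichlet(7/5, 5, 7/3, 16/5, 2)
obs 3: x=0 → posterior Dirichlet(12/5, 5, 7/3, 16/5, 2)
obs 4: x=0 → posterior Dirichlet(17/5, 5, 7/3, 16/5, 2)
obs 5: x=3 → posterior Dirichlet(17/5, 5, 7/3, 21/5, 2)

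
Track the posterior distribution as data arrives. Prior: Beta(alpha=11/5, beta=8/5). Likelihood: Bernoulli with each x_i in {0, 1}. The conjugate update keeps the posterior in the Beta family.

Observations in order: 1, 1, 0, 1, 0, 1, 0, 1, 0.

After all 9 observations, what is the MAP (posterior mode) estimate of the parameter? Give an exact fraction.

31/54

obs 1: x=1 → posterior Beta(16/5, 8/5)
obs 2: x=1 → posterior Beta(21/5, 8/5)
obs 3: x=0 → posterior Beta(21/5, 13/5)
obs 4: x=1 → posterior Beta(26/5, 13/5)
obs 5: x=0 → posterior Beta(26/5, 18/5)
obs 6: x=1 → posterior Beta(31/5, 18/5)
obs 7: x=0 → posterior Beta(31/5, 23/5)
obs 8: x=1 → posterior Beta(36/5, 23/5)
obs 9: x=0 → posterior Beta(36/5, 28/5)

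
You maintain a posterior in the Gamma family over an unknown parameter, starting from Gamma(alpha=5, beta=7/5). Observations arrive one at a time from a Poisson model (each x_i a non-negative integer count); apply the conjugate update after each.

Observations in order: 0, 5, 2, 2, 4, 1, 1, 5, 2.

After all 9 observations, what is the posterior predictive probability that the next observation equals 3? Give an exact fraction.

1090250575832592459931912870941049033275522154496000/5272336985430935263117224041789555977452466691012361

obs 1: x=0 → posterior Gamma(5, 12/5)
obs 2: x=5 → posterior Gamma(10, 17/5)
obs 3: x=2 → posterior Gamma(12, 22/5)
obs 4: x=2 → posterior Gamma(14, 27/5)
obs 5: x=4 → posterior Gamma(18, 32/5)
obs 6: x=1 → posterior Gamma(19, 37/5)
obs 7: x=1 → posterior Gamma(20, 42/5)
obs 8: x=5 → posterior Gamma(25, 47/5)
obs 9: x=2 → posterior Gamma(27, 52/5)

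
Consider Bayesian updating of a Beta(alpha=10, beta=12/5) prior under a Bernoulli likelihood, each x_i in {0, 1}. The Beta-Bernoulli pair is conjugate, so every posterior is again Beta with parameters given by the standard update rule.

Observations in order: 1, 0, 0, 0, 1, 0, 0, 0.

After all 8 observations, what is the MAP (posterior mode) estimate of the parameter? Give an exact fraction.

55/92

obs 1: x=1 → posterior Beta(11, 12/5)
obs 2: x=0 → posterior Beta(11, 17/5)
obs 3: x=0 → posterior Beta(11, 22/5)
obs 4: x=0 → posterior Beta(11, 27/5)
obs 5: x=1 → posterior Beta(12, 27/5)
obs 6: x=0 → posterior Beta(12, 32/5)
obs 7: x=0 → posterior Beta(12, 37/5)
obs 8: x=0 → posterior Beta(12, 42/5)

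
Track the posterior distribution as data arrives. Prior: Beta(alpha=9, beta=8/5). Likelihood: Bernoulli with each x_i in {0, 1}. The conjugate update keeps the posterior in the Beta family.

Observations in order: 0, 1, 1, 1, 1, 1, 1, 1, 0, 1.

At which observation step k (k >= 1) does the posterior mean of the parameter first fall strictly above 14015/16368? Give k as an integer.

obs 1: x=0 → posterior Beta(9, 13/5)
obs 2: x=1 → posterior Beta(10, 13/5)
obs 3: x=1 → posterior Beta(11, 13/5)
obs 4: x=1 → posterior Beta(12, 13/5)
obs 5: x=1 → posterior Beta(13, 13/5)
obs 6: x=1 → posterior Beta(14, 13/5)
obs 7: x=1 → posterior Beta(15, 13/5)
obs 8: x=1 → posterior Beta(16, 13/5)
obs 9: x=0 → posterior Beta(16, 18/5)
obs 10: x=1 → posterior Beta(17, 18/5)

k = 8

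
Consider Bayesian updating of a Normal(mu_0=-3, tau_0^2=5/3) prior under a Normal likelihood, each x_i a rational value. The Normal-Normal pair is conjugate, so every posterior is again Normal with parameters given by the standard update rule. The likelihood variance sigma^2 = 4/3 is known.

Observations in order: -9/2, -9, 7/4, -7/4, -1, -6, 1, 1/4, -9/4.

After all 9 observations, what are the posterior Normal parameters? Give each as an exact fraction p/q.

mu_0=-239/98, tau_0^2=20/147

obs 1: x=-9/2 → posterior Normal(-23/6, 20/27)
obs 2: x=-9 → posterior Normal(-159/28, 10/21)
obs 3: x=7/4 → posterior Normal(-283/76, 20/57)
obs 4: x=-7/4 → posterior Normal(-53/16, 5/18)
obs 5: x=-1 → posterior Normal(-169/58, 20/87)
obs 6: x=-6 → posterior Normal(-229/68, 10/51)
obs 7: x=1 → posterior Normal(-73/26, 20/117)
obs 8: x=1/4 → posterior Normal(-433/176, 5/33)
obs 9: x=-9/4 → posterior Normal(-239/98, 20/147)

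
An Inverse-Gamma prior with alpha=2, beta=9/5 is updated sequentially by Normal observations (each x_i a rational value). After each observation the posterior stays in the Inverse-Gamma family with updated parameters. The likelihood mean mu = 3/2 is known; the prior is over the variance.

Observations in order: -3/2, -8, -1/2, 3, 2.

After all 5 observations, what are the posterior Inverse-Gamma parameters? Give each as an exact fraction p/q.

obs 1: x=-3/2 → posterior Inverse-Gamma(5/2, 63/10)
obs 2: x=-8 → posterior Inverse-Gamma(3, 2057/40)
obs 3: x=-1/2 → posterior Inverse-Gamma(7/2, 2137/40)
obs 4: x=3 → posterior Inverse-Gamma(4, 1091/20)
obs 5: x=2 → posterior Inverse-Gamma(9/2, 2187/40)

alpha=9/2, beta=2187/40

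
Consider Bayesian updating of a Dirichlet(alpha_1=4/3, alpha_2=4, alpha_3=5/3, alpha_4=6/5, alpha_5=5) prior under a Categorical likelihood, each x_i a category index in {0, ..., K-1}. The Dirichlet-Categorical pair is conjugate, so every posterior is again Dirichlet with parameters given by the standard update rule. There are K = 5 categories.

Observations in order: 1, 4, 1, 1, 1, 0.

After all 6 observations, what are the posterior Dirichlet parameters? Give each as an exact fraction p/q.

obs 1: x=1 → posterior Dirichlet(4/3, 5, 5/3, 6/5, 5)
obs 2: x=4 → posterior Dirichlet(4/3, 5, 5/3, 6/5, 6)
obs 3: x=1 → posterior Dirichlet(4/3, 6, 5/3, 6/5, 6)
obs 4: x=1 → posterior Dirichlet(4/3, 7, 5/3, 6/5, 6)
obs 5: x=1 → posterior Dirichlet(4/3, 8, 5/3, 6/5, 6)
obs 6: x=0 → posterior Dirichlet(7/3, 8, 5/3, 6/5, 6)

alpha_1=7/3, alpha_2=8, alpha_3=5/3, alpha_4=6/5, alpha_5=6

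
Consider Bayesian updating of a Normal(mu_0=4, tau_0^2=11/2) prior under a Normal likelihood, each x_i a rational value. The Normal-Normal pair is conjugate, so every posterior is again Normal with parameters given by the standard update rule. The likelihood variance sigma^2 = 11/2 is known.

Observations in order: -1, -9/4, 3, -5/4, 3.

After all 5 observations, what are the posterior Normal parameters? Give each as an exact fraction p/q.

obs 1: x=-1 → posterior Normal(3/2, 11/4)
obs 2: x=-9/4 → posterior Normal(1/4, 11/6)
obs 3: x=3 → posterior Normal(15/16, 11/8)
obs 4: x=-5/4 → posterior Normal(1/2, 11/10)
obs 5: x=3 → posterior Normal(11/12, 11/12)

mu_0=11/12, tau_0^2=11/12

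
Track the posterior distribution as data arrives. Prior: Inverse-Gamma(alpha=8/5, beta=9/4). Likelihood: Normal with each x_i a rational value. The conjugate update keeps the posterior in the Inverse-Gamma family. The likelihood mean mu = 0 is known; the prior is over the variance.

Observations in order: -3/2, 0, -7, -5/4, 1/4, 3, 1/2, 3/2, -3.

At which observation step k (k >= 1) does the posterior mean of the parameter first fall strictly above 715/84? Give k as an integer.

k = 3

obs 1: x=-3/2 → posterior Inverse-Gamma(21/10, 27/8)
obs 2: x=0 → posterior Inverse-Gamma(13/5, 27/8)
obs 3: x=-7 → posterior Inverse-Gamma(31/10, 223/8)
obs 4: x=-5/4 → posterior Inverse-Gamma(18/5, 917/32)
obs 5: x=1/4 → posterior Inverse-Gamma(41/10, 459/16)
obs 6: x=3 → posterior Inverse-Gamma(23/5, 531/16)
obs 7: x=1/2 → posterior Inverse-Gamma(51/10, 533/16)
obs 8: x=3/2 → posterior Inverse-Gamma(28/5, 551/16)
obs 9: x=-3 → posterior Inverse-Gamma(61/10, 623/16)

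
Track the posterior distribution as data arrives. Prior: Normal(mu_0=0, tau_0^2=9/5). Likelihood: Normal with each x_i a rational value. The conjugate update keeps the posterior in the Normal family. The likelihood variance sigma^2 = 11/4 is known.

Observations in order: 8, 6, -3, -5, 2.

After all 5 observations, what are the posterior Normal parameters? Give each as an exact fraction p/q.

obs 1: x=8 → posterior Normal(288/91, 99/91)
obs 2: x=6 → posterior Normal(504/127, 99/127)
obs 3: x=-3 → posterior Normal(396/163, 99/163)
obs 4: x=-5 → posterior Normal(216/199, 99/199)
obs 5: x=2 → posterior Normal(288/235, 99/235)

mu_0=288/235, tau_0^2=99/235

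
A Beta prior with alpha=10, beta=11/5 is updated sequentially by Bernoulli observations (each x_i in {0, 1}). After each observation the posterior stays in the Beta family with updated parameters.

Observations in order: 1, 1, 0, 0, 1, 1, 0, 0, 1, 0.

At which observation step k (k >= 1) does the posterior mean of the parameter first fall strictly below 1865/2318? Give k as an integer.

obs 1: x=1 → posterior Beta(11, 11/5)
obs 2: x=1 → posterior Beta(12, 11/5)
obs 3: x=0 → posterior Beta(12, 16/5)
obs 4: x=0 → posterior Beta(12, 21/5)
obs 5: x=1 → posterior Beta(13, 21/5)
obs 6: x=1 → posterior Beta(14, 21/5)
obs 7: x=0 → posterior Beta(14, 26/5)
obs 8: x=0 → posterior Beta(14, 31/5)
obs 9: x=1 → posterior Beta(15, 31/5)
obs 10: x=0 → posterior Beta(15, 36/5)

k = 3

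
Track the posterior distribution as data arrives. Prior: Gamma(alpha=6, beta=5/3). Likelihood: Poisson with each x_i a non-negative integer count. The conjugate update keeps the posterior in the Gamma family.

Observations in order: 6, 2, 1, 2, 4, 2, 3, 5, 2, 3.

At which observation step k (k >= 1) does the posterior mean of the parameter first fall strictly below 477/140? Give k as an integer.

obs 1: x=6 → posterior Gamma(12, 8/3)
obs 2: x=2 → posterior Gamma(14, 11/3)
obs 3: x=1 → posterior Gamma(15, 14/3)
obs 4: x=2 → posterior Gamma(17, 17/3)
obs 5: x=4 → posterior Gamma(21, 20/3)
obs 6: x=2 → posterior Gamma(23, 23/3)
obs 7: x=3 → posterior Gamma(26, 26/3)
obs 8: x=5 → posterior Gamma(31, 29/3)
obs 9: x=2 → posterior Gamma(33, 32/3)
obs 10: x=3 → posterior Gamma(36, 35/3)

k = 3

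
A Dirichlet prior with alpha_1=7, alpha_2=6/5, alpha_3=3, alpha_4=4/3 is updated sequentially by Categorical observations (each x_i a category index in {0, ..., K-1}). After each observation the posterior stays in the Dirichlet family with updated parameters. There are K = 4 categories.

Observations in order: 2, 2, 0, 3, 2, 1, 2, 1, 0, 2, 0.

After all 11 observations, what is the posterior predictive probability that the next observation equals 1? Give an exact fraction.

obs 1: x=2 → posterior Dirichlet(7, 6/5, 4, 4/3)
obs 2: x=2 → posterior Dirichlet(7, 6/5, 5, 4/3)
obs 3: x=0 → posterior Dirichlet(8, 6/5, 5, 4/3)
obs 4: x=3 → posterior Dirichlet(8, 6/5, 5, 7/3)
obs 5: x=2 → posterior Dirichlet(8, 6/5, 6, 7/3)
obs 6: x=1 → posterior Dirichlet(8, 11/5, 6, 7/3)
obs 7: x=2 → posterior Dirichlet(8, 11/5, 7, 7/3)
obs 8: x=1 → posterior Dirichlet(8, 16/5, 7, 7/3)
obs 9: x=0 → posterior Dirichlet(9, 16/5, 7, 7/3)
obs 10: x=2 → posterior Dirichlet(9, 16/5, 8, 7/3)
obs 11: x=0 → posterior Dirichlet(10, 16/5, 8, 7/3)

48/353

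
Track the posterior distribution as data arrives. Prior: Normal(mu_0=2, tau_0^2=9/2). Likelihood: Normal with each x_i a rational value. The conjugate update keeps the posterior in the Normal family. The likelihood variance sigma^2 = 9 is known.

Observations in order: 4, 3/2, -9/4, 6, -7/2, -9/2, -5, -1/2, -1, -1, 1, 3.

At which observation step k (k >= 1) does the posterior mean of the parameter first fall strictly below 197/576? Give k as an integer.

obs 1: x=4 → posterior Normal(8/3, 3)
obs 2: x=3/2 → posterior Normal(19/8, 9/4)
obs 3: x=-9/4 → posterior Normal(29/20, 9/5)
obs 4: x=6 → posterior Normal(53/24, 3/2)
obs 5: x=-7/2 → posterior Normal(39/28, 9/7)
obs 6: x=-9/2 → posterior Normal(21/32, 9/8)
obs 7: x=-5 → posterior Normal(1/36, 1)
obs 8: x=-1/2 → posterior Normal(-1/40, 9/10)
obs 9: x=-1 → posterior Normal(-5/44, 9/11)
obs 10: x=-1 → posterior Normal(-3/16, 3/4)
obs 11: x=1 → posterior Normal(-5/52, 9/13)
obs 12: x=3 → posterior Normal(1/8, 9/14)

k = 7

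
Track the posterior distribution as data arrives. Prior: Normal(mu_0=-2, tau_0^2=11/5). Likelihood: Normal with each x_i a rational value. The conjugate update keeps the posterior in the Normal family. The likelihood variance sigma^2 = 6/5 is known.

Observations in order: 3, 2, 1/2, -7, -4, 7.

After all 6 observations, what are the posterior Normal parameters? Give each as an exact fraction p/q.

obs 1: x=3 → posterior Normal(21/17, 66/85)
obs 2: x=2 → posterior Normal(43/28, 33/70)
obs 3: x=1/2 → posterior Normal(97/78, 22/65)
obs 4: x=-7 → posterior Normal(-57/100, 33/125)
obs 5: x=-4 → posterior Normal(-145/122, 66/305)
obs 6: x=7 → posterior Normal(1/16, 11/60)

mu_0=1/16, tau_0^2=11/60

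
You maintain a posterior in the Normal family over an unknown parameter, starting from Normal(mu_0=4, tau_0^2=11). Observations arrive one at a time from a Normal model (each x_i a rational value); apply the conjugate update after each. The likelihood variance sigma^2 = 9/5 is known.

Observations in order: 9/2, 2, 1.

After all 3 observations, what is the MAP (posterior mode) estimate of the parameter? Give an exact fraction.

299/116

obs 1: x=9/2 → posterior Normal(567/128, 99/64)
obs 2: x=2 → posterior Normal(787/238, 99/119)
obs 3: x=1 → posterior Normal(299/116, 33/58)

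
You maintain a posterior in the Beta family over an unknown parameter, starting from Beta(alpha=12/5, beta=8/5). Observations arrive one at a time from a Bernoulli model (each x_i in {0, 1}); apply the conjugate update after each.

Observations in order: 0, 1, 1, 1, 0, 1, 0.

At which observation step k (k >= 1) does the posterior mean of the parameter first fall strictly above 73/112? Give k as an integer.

obs 1: x=0 → posterior Beta(12/5, 13/5)
obs 2: x=1 → posterior Beta(17/5, 13/5)
obs 3: x=1 → posterior Beta(22/5, 13/5)
obs 4: x=1 → posterior Beta(27/5, 13/5)
obs 5: x=0 → posterior Beta(27/5, 18/5)
obs 6: x=1 → posterior Beta(32/5, 18/5)
obs 7: x=0 → posterior Beta(32/5, 23/5)

k = 4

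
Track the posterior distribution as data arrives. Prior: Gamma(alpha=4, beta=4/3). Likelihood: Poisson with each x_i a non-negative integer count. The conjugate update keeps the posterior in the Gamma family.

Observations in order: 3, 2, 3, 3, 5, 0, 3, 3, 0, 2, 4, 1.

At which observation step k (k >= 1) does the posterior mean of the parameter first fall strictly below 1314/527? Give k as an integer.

k = 10

obs 1: x=3 → posterior Gamma(7, 7/3)
obs 2: x=2 → posterior Gamma(9, 10/3)
obs 3: x=3 → posterior Gamma(12, 13/3)
obs 4: x=3 → posterior Gamma(15, 16/3)
obs 5: x=5 → posterior Gamma(20, 19/3)
obs 6: x=0 → posterior Gamma(20, 22/3)
obs 7: x=3 → posterior Gamma(23, 25/3)
obs 8: x=3 → posterior Gamma(26, 28/3)
obs 9: x=0 → posterior Gamma(26, 31/3)
obs 10: x=2 → posterior Gamma(28, 34/3)
obs 11: x=4 → posterior Gamma(32, 37/3)
obs 12: x=1 → posterior Gamma(33, 40/3)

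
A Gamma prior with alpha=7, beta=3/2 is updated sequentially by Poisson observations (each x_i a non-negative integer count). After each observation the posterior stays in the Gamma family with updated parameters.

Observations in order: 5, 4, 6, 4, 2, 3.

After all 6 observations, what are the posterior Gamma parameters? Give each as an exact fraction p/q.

alpha=31, beta=15/2

obs 1: x=5 → posterior Gamma(12, 5/2)
obs 2: x=4 → posterior Gamma(16, 7/2)
obs 3: x=6 → posterior Gamma(22, 9/2)
obs 4: x=4 → posterior Gamma(26, 11/2)
obs 5: x=2 → posterior Gamma(28, 13/2)
obs 6: x=3 → posterior Gamma(31, 15/2)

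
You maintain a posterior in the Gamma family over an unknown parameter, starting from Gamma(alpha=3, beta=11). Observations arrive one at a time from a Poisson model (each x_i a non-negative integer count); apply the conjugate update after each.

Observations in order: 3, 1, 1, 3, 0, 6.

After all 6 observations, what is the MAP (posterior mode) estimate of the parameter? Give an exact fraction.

obs 1: x=3 → posterior Gamma(6, 12)
obs 2: x=1 → posterior Gamma(7, 13)
obs 3: x=1 → posterior Gamma(8, 14)
obs 4: x=3 → posterior Gamma(11, 15)
obs 5: x=0 → posterior Gamma(11, 16)
obs 6: x=6 → posterior Gamma(17, 17)

16/17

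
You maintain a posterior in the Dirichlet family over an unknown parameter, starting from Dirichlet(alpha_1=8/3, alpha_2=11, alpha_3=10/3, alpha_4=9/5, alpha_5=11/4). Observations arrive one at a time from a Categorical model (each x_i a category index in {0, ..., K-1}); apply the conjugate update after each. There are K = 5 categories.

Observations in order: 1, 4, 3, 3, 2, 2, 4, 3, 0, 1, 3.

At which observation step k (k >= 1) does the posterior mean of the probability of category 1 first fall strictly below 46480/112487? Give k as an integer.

obs 1: x=1 → posterior Dirichlet(8/3, 12, 10/3, 9/5, 11/4)
obs 2: x=4 → posterior Dirichlet(8/3, 12, 10/3, 9/5, 15/4)
obs 3: x=3 → posterior Dirichlet(8/3, 12, 10/3, 14/5, 15/4)
obs 4: x=3 → posterior Dirichlet(8/3, 12, 10/3, 19/5, 15/4)
obs 5: x=2 → posterior Dirichlet(8/3, 12, 13/3, 19/5, 15/4)
obs 6: x=2 → posterior Dirichlet(8/3, 12, 16/3, 19/5, 15/4)
obs 7: x=4 → posterior Dirichlet(8/3, 12, 16/3, 19/5, 19/4)
obs 8: x=3 → posterior Dirichlet(8/3, 12, 16/3, 24/5, 19/4)
obs 9: x=0 → posterior Dirichlet(11/3, 12, 16/3, 24/5, 19/4)
obs 10: x=1 → posterior Dirichlet(11/3, 13, 16/3, 24/5, 19/4)
obs 11: x=3 → posterior Dirichlet(11/3, 13, 16/3, 29/5, 19/4)

k = 8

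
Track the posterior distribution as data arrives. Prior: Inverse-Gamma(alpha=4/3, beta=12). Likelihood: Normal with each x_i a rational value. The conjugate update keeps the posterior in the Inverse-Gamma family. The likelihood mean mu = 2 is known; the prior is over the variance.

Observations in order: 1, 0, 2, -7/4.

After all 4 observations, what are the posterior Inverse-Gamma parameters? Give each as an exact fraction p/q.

obs 1: x=1 → posterior Inverse-Gamma(11/6, 25/2)
obs 2: x=0 → posterior Inverse-Gamma(7/3, 29/2)
obs 3: x=2 → posterior Inverse-Gamma(17/6, 29/2)
obs 4: x=-7/4 → posterior Inverse-Gamma(10/3, 689/32)

alpha=10/3, beta=689/32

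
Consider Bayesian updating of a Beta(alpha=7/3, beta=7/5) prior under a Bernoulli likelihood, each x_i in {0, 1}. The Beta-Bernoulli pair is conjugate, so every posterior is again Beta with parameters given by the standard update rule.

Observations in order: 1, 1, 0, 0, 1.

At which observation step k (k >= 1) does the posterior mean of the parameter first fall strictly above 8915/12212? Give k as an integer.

obs 1: x=1 → posterior Beta(10/3, 7/5)
obs 2: x=1 → posterior Beta(13/3, 7/5)
obs 3: x=0 → posterior Beta(13/3, 12/5)
obs 4: x=0 → posterior Beta(13/3, 17/5)
obs 5: x=1 → posterior Beta(16/3, 17/5)

k = 2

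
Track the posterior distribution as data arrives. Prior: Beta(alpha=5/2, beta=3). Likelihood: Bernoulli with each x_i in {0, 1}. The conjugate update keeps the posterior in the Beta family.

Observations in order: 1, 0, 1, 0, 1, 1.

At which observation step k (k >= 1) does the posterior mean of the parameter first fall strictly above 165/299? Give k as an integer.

k = 6

obs 1: x=1 → posterior Beta(7/2, 3)
obs 2: x=0 → posterior Beta(7/2, 4)
obs 3: x=1 → posterior Beta(9/2, 4)
obs 4: x=0 → posterior Beta(9/2, 5)
obs 5: x=1 → posterior Beta(11/2, 5)
obs 6: x=1 → posterior Beta(13/2, 5)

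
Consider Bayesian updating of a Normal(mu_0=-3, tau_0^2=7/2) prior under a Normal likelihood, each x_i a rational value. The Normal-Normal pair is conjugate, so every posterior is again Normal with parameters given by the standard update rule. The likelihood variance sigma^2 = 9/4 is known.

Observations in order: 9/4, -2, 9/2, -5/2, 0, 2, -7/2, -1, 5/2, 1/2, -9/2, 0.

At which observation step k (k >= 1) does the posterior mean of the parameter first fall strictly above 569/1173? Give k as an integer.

k = 3

obs 1: x=9/4 → posterior Normal(9/46, 63/46)
obs 2: x=-2 → posterior Normal(-47/74, 63/74)
obs 3: x=9/2 → posterior Normal(79/102, 21/34)
obs 4: x=-5/2 → posterior Normal(9/130, 63/130)
obs 5: x=0 → posterior Normal(9/158, 63/158)
obs 6: x=2 → posterior Normal(65/186, 21/62)
obs 7: x=-7/2 → posterior Normal(-33/214, 63/214)
obs 8: x=-1 → posterior Normal(-61/242, 63/242)
obs 9: x=5/2 → posterior Normal(1/30, 7/30)
obs 10: x=1/2 → posterior Normal(23/298, 63/298)
obs 11: x=-9/2 → posterior Normal(-103/326, 63/326)
obs 12: x=0 → posterior Normal(-103/354, 21/118)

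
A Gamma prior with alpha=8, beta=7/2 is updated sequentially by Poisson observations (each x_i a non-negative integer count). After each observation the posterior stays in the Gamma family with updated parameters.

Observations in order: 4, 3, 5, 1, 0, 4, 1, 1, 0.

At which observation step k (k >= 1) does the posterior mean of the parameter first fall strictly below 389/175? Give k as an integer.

obs 1: x=4 → posterior Gamma(12, 9/2)
obs 2: x=3 → posterior Gamma(15, 11/2)
obs 3: x=5 → posterior Gamma(20, 13/2)
obs 4: x=1 → posterior Gamma(21, 15/2)
obs 5: x=0 → posterior Gamma(21, 17/2)
obs 6: x=4 → posterior Gamma(25, 19/2)
obs 7: x=1 → posterior Gamma(26, 21/2)
obs 8: x=1 → posterior Gamma(27, 23/2)
obs 9: x=0 → posterior Gamma(27, 25/2)

k = 9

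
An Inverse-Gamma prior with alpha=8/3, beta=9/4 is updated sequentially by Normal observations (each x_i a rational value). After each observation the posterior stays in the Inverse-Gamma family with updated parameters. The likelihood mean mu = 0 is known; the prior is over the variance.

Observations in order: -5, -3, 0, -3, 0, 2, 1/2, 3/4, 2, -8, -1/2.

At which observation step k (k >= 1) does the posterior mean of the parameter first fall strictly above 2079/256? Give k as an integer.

k = 10

obs 1: x=-5 → posterior Inverse-Gamma(19/6, 59/4)
obs 2: x=-3 → posterior Inverse-Gamma(11/3, 77/4)
obs 3: x=0 → posterior Inverse-Gamma(25/6, 77/4)
obs 4: x=-3 → posterior Inverse-Gamma(14/3, 95/4)
obs 5: x=0 → posterior Inverse-Gamma(31/6, 95/4)
obs 6: x=2 → posterior Inverse-Gamma(17/3, 103/4)
obs 7: x=1/2 → posterior Inverse-Gamma(37/6, 207/8)
obs 8: x=3/4 → posterior Inverse-Gamma(20/3, 837/32)
obs 9: x=2 → posterior Inverse-Gamma(43/6, 901/32)
obs 10: x=-8 → posterior Inverse-Gamma(23/3, 1925/32)
obs 11: x=-1/2 → posterior Inverse-Gamma(49/6, 1929/32)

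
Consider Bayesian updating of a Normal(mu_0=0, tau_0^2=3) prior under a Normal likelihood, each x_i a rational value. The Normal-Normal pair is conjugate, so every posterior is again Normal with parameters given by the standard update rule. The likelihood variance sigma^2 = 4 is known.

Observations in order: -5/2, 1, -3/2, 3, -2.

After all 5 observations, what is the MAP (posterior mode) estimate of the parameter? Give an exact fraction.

-6/19

obs 1: x=-5/2 → posterior Normal(-15/14, 12/7)
obs 2: x=1 → posterior Normal(-9/20, 6/5)
obs 3: x=-3/2 → posterior Normal(-9/13, 12/13)
obs 4: x=3 → posterior Normal(0, 3/4)
obs 5: x=-2 → posterior Normal(-6/19, 12/19)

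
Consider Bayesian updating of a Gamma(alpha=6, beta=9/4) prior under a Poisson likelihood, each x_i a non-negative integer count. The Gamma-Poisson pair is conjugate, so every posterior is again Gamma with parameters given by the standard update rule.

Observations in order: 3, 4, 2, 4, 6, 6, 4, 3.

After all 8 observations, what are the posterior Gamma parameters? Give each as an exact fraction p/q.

alpha=38, beta=41/4

obs 1: x=3 → posterior Gamma(9, 13/4)
obs 2: x=4 → posterior Gamma(13, 17/4)
obs 3: x=2 → posterior Gamma(15, 21/4)
obs 4: x=4 → posterior Gamma(19, 25/4)
obs 5: x=6 → posterior Gamma(25, 29/4)
obs 6: x=6 → posterior Gamma(31, 33/4)
obs 7: x=4 → posterior Gamma(35, 37/4)
obs 8: x=3 → posterior Gamma(38, 41/4)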